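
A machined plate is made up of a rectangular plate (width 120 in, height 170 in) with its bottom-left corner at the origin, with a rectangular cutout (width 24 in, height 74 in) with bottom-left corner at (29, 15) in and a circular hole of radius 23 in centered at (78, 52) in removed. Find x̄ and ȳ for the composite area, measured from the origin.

x̄ = 60.23 in, ȳ = 91.69 in

plate: A = 120 × 170 = 20400.00, centroid at (60.00, 85.00).
hole 1: A = −(24 × 74) = -1776.00, centroid at (41.00, 52.00).
hole 2: A = −π·23² = -1661.90, centroid at (78.00, 52.00).
ΣA = 16962.10 in², ΣAx̄ = 1021555.60 in³, ΣAȳ = 1555229.07 in³.
x̄ = 1021555.60/16962.10 = 60.23 in; ȳ = 1555229.07/16962.10 = 91.69 in.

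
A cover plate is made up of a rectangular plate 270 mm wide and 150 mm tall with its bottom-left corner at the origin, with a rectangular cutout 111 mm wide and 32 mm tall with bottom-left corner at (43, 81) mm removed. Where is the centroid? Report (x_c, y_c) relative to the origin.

plate: A = 270 × 150 = 40500.00, centroid at (135.00, 75.00).
hole: A = −(111 × 32) = -3552.00, centroid at (98.50, 97.00).
ΣA = 36948.00 mm²
ΣAx_c = (40500.00)(135.00) + (-3552.00)(98.50) = 5117628.00 mm³
ΣAy_c = (40500.00)(75.00) + (-3552.00)(97.00) = 2692956.00 mm³
x_c = 5117628.00 / 36948.00 = 138.51 mm
y_c = 2692956.00 / 36948.00 = 72.89 mm

x_c = 138.51 mm, y_c = 72.89 mm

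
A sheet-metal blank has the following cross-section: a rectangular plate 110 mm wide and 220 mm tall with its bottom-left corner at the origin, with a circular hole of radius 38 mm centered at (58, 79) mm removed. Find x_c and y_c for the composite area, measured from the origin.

Part | A | x̄ᵢ | ȳᵢ | A·x̄ᵢ | A·ȳᵢ
plate | 24200.00 | 55.00 | 110.00 | 1331000.00 | 2662000.00
hole | -4536.46 | 58.00 | 79.00 | -263114.67 | -358380.32
Σ | 19663.54 |  |  | 1067885.33 | 2303619.68
x_c = 1067885.33 / 19663.54 = 54.31 mm
y_c = 2303619.68 / 19663.54 = 117.15 mm

x_c = 54.31 mm, y_c = 117.15 mm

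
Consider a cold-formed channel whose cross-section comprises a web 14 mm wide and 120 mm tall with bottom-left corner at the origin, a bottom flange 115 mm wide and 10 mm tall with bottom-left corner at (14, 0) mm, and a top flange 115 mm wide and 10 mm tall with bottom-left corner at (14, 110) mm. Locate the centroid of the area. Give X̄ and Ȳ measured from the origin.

web: A = 14 × 120 = 1680.00, centroid at (7.00, 60.00).
bottom flange: A = 115 × 10 = 1150.00, centroid at (71.50, 5.00).
top flange: A = 115 × 10 = 1150.00, centroid at (71.50, 115.00).
ΣA = 3980.00 mm², ΣAX̄ = 176210.00 mm³, ΣAȲ = 238800.00 mm³.
X̄ = 176210.00/3980.00 = 44.27 mm; Ȳ = 238800.00/3980.00 = 60.00 mm.

X̄ = 44.27 mm, Ȳ = 60.00 mm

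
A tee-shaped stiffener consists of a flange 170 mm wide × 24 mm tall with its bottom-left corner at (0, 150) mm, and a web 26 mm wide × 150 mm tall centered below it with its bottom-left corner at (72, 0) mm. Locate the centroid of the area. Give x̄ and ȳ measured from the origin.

x̄ = 85.00 mm, ȳ = 119.48 mm

web: A = 26 × 150 = 3900.00, centroid at (85.00, 75.00).
flange: A = 170 × 24 = 4080.00, centroid at (85.00, 162.00).
ΣA = 7980.00 mm², ΣAx̄ = 678300.00 mm³, ΣAȳ = 953460.00 mm³.
x̄ = 678300.00/7980.00 = 85.00 mm; ȳ = 953460.00/7980.00 = 119.48 mm.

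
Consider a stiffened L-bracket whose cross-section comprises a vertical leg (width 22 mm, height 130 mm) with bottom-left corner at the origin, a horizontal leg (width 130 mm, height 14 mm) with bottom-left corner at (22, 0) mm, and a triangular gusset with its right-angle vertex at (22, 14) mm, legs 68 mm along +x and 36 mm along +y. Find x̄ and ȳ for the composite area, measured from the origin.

vertical leg: A = 22 × 130 = 2860.00, centroid at (11.00, 65.00).
horizontal leg: A = 130 × 14 = 1820.00, centroid at (87.00, 7.00).
gusset: A = ½·68·36 = 1224.00, centroid at (44.67, 26.00).
ΣA = 5904.00 mm², ΣAx̄ = 244472.00 mm³, ΣAȳ = 230464.00 mm³.
x̄ = 244472.00/5904.00 = 41.41 mm; ȳ = 230464.00/5904.00 = 39.04 mm.

x̄ = 41.41 mm, ȳ = 39.04 mm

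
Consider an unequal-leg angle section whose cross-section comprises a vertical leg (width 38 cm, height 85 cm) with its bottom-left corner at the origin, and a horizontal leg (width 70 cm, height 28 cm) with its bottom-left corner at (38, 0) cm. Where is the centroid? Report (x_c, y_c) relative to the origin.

vertical leg: A = 38 × 85 = 3230.00, centroid at (19.00, 42.50).
horizontal leg: A = 70 × 28 = 1960.00, centroid at (73.00, 14.00).
ΣA = 5190.00 cm²
ΣAx_c = (3230.00)(19.00) + (1960.00)(73.00) = 204450.00 cm³
ΣAy_c = (3230.00)(42.50) + (1960.00)(14.00) = 164715.00 cm³
x_c = 204450.00 / 5190.00 = 39.39 cm
y_c = 164715.00 / 5190.00 = 31.74 cm

x_c = 39.39 cm, y_c = 31.74 cm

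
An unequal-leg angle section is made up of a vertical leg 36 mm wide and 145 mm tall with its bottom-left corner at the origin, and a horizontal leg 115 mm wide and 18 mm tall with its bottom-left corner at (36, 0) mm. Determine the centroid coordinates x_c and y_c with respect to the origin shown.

x_c = 39.44 mm, y_c = 54.47 mm

vertical leg: A = 36 × 145 = 5220.00, centroid at (18.00, 72.50).
horizontal leg: A = 115 × 18 = 2070.00, centroid at (93.50, 9.00).
ΣA = 7290.00 mm²
ΣAx_c = (5220.00)(18.00) + (2070.00)(93.50) = 287505.00 mm³
ΣAy_c = (5220.00)(72.50) + (2070.00)(9.00) = 397080.00 mm³
x_c = 287505.00 / 7290.00 = 39.44 mm
y_c = 397080.00 / 7290.00 = 54.47 mm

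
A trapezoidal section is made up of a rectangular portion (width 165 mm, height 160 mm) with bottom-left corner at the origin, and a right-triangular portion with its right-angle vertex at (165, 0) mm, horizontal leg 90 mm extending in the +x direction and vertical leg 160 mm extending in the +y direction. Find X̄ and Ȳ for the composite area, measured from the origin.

X̄ = 106.61 mm, Ȳ = 74.29 mm

Part | A | x̄ᵢ | ȳᵢ | A·x̄ᵢ | A·ȳᵢ
rectangular portion | 26400.00 | 82.50 | 80.00 | 2178000.00 | 2112000.00
triangular portion | 7200.00 | 195.00 | 53.33 | 1404000.00 | 384000.00
Σ | 33600.00 |  |  | 3582000.00 | 2496000.00
X̄ = 3582000.00 / 33600.00 = 106.61 mm
Ȳ = 2496000.00 / 33600.00 = 74.29 mm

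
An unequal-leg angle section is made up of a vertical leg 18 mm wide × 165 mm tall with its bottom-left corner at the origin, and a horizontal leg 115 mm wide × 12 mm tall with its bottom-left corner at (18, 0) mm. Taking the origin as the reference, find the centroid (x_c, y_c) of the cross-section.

x_c = 30.10 mm, y_c = 58.23 mm

Part | A | x̄ᵢ | ȳᵢ | A·x̄ᵢ | A·ȳᵢ
vertical leg | 2970.00 | 9.00 | 82.50 | 26730.00 | 245025.00
horizontal leg | 1380.00 | 75.50 | 6.00 | 104190.00 | 8280.00
Σ | 4350.00 |  |  | 130920.00 | 253305.00
x_c = 130920.00 / 4350.00 = 30.10 mm
y_c = 253305.00 / 4350.00 = 58.23 mm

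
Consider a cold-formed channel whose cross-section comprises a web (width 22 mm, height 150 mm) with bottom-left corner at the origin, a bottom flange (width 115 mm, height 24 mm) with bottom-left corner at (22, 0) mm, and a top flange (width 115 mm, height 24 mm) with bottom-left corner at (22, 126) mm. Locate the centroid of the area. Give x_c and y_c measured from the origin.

x_c = 53.87 mm, y_c = 75.00 mm

Part | A | x̄ᵢ | ȳᵢ | A·x̄ᵢ | A·ȳᵢ
web | 3300.00 | 11.00 | 75.00 | 36300.00 | 247500.00
bottom flange | 2760.00 | 79.50 | 12.00 | 219420.00 | 33120.00
top flange | 2760.00 | 79.50 | 138.00 | 219420.00 | 380880.00
Σ | 8820.00 |  |  | 475140.00 | 661500.00
x_c = 475140.00 / 8820.00 = 53.87 mm
y_c = 661500.00 / 8820.00 = 75.00 mm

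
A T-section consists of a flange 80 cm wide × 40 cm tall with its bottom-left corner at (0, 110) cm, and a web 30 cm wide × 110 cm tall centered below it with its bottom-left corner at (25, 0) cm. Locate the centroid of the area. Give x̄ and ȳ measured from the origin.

web: A = 30 × 110 = 3300.00, centroid at (40.00, 55.00).
flange: A = 80 × 40 = 3200.00, centroid at (40.00, 130.00).
ΣA = 6500.00 cm², ΣAx̄ = 260000.00 cm³, ΣAȳ = 597500.00 cm³.
x̄ = 260000.00/6500.00 = 40.00 cm; ȳ = 597500.00/6500.00 = 91.92 cm.

x̄ = 40.00 cm, ȳ = 91.92 cm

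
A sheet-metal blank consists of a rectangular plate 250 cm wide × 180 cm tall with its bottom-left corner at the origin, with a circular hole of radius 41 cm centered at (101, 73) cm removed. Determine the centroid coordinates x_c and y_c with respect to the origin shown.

plate: A = 250 × 180 = 45000.00, centroid at (125.00, 90.00).
hole: A = −π·41² = -5281.02, centroid at (101.00, 73.00).
ΣA = 39718.98 cm²
ΣAx_c = (45000.00)(125.00) + (-5281.02)(101.00) = 5091617.26 cm³
ΣAy_c = (45000.00)(90.00) + (-5281.02)(73.00) = 3664485.74 cm³
x_c = 5091617.26 / 39718.98 = 128.19 cm
y_c = 3664485.74 / 39718.98 = 92.26 cm

x_c = 128.19 cm, y_c = 92.26 cm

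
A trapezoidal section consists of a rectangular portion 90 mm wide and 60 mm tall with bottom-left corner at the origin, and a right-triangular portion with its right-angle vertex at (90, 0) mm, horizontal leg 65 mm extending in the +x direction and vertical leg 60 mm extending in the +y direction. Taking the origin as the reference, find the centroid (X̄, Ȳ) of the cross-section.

rectangular portion: A = 90 × 60 = 5400.00, centroid at (45.00, 30.00).
triangular portion: A = ½·65·60 = 1950.00, centroid at (111.67, 20.00).
ΣA = 7350.00 mm², ΣAX̄ = 460750.00 mm³, ΣAȲ = 201000.00 mm³.
X̄ = 460750.00/7350.00 = 62.69 mm; Ȳ = 201000.00/7350.00 = 27.35 mm.

X̄ = 62.69 mm, Ȳ = 27.35 mm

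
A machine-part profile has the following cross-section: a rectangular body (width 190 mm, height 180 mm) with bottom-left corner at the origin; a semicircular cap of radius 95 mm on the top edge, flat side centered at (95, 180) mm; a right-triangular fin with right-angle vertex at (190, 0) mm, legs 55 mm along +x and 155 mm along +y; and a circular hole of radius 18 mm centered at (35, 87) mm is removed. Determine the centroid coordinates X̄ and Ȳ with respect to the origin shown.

rectangular body: A = 190 × 180 = 34200.00, centroid at (95.00, 90.00).
semicircular top: A = ½π·95² = 14176.44, centroid at (95.00, 220.32).
triangular fin: A = ½·55·155 = 4262.50, centroid at (208.33, 51.67).
hole: A = −π·18² = -1017.88, centroid at (35.00, 87.00).
ΣA = 51621.06 mm²
ΣAX̄ = (34200.00)(95.00) + (14176.44)(95.00) + (4262.50)(208.33) + (-1017.88)(35.00) = 5448156.67 mm³
ΣAȲ = (34200.00)(90.00) + (14176.44)(220.32) + (4262.50)(51.67) + (-1017.88)(87.00) = 6333015.92 mm³
X̄ = 5448156.67 / 51621.06 = 105.54 mm
Ȳ = 6333015.92 / 51621.06 = 122.68 mm

X̄ = 105.54 mm, Ȳ = 122.68 mm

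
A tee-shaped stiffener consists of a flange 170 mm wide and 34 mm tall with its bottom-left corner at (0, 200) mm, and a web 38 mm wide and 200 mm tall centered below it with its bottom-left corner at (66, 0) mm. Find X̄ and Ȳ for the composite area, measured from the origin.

X̄ = 85.00 mm, Ȳ = 150.54 mm

web: A = 38 × 200 = 7600.00, centroid at (85.00, 100.00).
flange: A = 170 × 34 = 5780.00, centroid at (85.00, 217.00).
ΣA = 13380.00 mm²
ΣAX̄ = (7600.00)(85.00) + (5780.00)(85.00) = 1137300.00 mm³
ΣAȲ = (7600.00)(100.00) + (5780.00)(217.00) = 2014260.00 mm³
X̄ = 1137300.00 / 13380.00 = 85.00 mm
Ȳ = 2014260.00 / 13380.00 = 150.54 mm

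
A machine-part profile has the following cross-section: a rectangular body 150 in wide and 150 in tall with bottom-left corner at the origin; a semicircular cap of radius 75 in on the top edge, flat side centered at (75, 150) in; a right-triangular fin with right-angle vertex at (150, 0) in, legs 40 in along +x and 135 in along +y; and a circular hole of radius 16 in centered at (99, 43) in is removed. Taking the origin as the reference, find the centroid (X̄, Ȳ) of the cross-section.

rectangular body: A = 150 × 150 = 22500.00, centroid at (75.00, 75.00).
semicircular top: A = ½π·75² = 8835.73, centroid at (75.00, 181.83).
triangular fin: A = ½·40·135 = 2700.00, centroid at (163.33, 45.00).
hole: A = −π·16² = -804.25, centroid at (99.00, 43.00).
ΣA = 33231.48 in², ΣAX̄ = 2711559.18 in³, ΣAȲ = 3381026.75 in³.
X̄ = 2711559.18/33231.48 = 81.60 in; Ȳ = 3381026.75/33231.48 = 101.74 in.

X̄ = 81.60 in, Ȳ = 101.74 in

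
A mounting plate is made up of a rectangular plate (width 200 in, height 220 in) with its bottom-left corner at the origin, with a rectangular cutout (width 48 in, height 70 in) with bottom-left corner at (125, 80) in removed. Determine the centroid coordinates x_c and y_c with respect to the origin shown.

plate: A = 200 × 220 = 44000.00, centroid at (100.00, 110.00).
hole: A = −(48 × 70) = -3360.00, centroid at (149.00, 115.00).
ΣA = 40640.00 in², ΣAx_c = 3899360.00 in³, ΣAy_c = 4453600.00 in³.
x_c = 3899360.00/40640.00 = 95.95 in; y_c = 4453600.00/40640.00 = 109.59 in.

x_c = 95.95 in, y_c = 109.59 in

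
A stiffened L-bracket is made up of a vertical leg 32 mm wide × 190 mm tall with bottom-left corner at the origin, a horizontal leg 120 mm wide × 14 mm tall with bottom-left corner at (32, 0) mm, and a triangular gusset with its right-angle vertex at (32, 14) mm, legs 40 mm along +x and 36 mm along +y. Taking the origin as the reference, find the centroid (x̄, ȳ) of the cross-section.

x̄ = 33.55 mm, ȳ = 71.71 mm

Part | A | x̄ᵢ | ȳᵢ | A·x̄ᵢ | A·ȳᵢ
vertical leg | 6080.00 | 16.00 | 95.00 | 97280.00 | 577600.00
horizontal leg | 1680.00 | 92.00 | 7.00 | 154560.00 | 11760.00
gusset | 720.00 | 45.33 | 26.00 | 32640.00 | 18720.00
Σ | 8480.00 |  |  | 284480.00 | 608080.00
x̄ = 284480.00 / 8480.00 = 33.55 mm
ȳ = 608080.00 / 8480.00 = 71.71 mm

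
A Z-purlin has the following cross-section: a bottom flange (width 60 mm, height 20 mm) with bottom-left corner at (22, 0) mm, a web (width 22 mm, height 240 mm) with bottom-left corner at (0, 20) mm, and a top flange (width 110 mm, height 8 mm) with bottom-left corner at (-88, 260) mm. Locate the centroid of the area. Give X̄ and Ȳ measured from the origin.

bottom flange: A = 60 × 20 = 1200.00, centroid at (52.00, 10.00).
web: A = 22 × 240 = 5280.00, centroid at (11.00, 140.00).
top flange: A = 110 × 8 = 880.00, centroid at (-33.00, 264.00).
ΣA = 7360.00 mm²
ΣAX̄ = (1200.00)(52.00) + (5280.00)(11.00) + (880.00)(-33.00) = 91440.00 mm³
ΣAȲ = (1200.00)(10.00) + (5280.00)(140.00) + (880.00)(264.00) = 983520.00 mm³
X̄ = 91440.00 / 7360.00 = 12.42 mm
Ȳ = 983520.00 / 7360.00 = 133.63 mm

X̄ = 12.42 mm, Ȳ = 133.63 mm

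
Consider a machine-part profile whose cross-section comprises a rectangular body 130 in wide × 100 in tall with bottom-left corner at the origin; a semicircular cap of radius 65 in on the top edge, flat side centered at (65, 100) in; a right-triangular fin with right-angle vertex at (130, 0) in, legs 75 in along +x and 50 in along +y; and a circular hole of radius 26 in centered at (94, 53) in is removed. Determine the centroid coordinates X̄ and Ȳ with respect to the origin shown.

X̄ = 70.53 in, Ȳ = 73.01 in

rectangular body: A = 130 × 100 = 13000.00, centroid at (65.00, 50.00).
semicircular top: A = ½π·65² = 6636.61, centroid at (65.00, 127.59).
triangular fin: A = ½·75·50 = 1875.00, centroid at (155.00, 16.67).
hole: A = −π·26² = -2123.72, centroid at (94.00, 53.00).
ΣA = 19387.90 in², ΣAX̄ = 1367375.58 in³, ΣAȲ = 1415437.80 in³.
X̄ = 1367375.58/19387.90 = 70.53 in; Ȳ = 1415437.80/19387.90 = 73.01 in.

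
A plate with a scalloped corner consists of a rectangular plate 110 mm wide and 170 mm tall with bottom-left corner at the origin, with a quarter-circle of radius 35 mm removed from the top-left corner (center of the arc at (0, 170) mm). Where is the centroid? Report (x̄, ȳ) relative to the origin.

plate: A = 110 × 170 = 18700.00, centroid at (55.00, 85.00).
removed quarter-circle: A = −¼π·35² = -962.11, centroid at (14.85, 155.15).
ΣA = 17737.89 mm², ΣAx̄ = 1014208.33 mm³, ΣAȳ = 1440232.50 mm³.
x̄ = 1014208.33/17737.89 = 57.18 mm; ȳ = 1440232.50/17737.89 = 81.20 mm.

x̄ = 57.18 mm, ȳ = 81.20 mm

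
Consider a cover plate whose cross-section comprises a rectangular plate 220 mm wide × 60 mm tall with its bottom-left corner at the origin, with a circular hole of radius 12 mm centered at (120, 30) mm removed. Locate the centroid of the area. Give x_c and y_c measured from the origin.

x_c = 109.65 mm, y_c = 30.00 mm

plate: A = 220 × 60 = 13200.00, centroid at (110.00, 30.00).
hole: A = −π·12² = -452.39, centroid at (120.00, 30.00).
ΣA = 12747.61 mm²
ΣAx_c = (13200.00)(110.00) + (-452.39)(120.00) = 1397713.28 mm³
ΣAy_c = (13200.00)(30.00) + (-452.39)(30.00) = 382428.32 mm³
x_c = 1397713.28 / 12747.61 = 109.65 mm
y_c = 382428.32 / 12747.61 = 30.00 mm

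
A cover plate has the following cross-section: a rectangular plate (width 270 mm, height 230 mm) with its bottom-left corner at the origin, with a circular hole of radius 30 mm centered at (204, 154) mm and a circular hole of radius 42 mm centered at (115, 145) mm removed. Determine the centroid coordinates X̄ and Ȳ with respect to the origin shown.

Part | A | x̄ᵢ | ȳᵢ | A·x̄ᵢ | A·ȳᵢ
plate | 62100.00 | 135.00 | 115.00 | 8383500.00 | 7141500.00
hole 1 | -2827.43 | 204.00 | 154.00 | -576796.41 | -435424.74
hole 2 | -5541.77 | 115.00 | 145.00 | -637303.49 | -803556.57
Σ | 53730.80 |  |  | 7169400.10 | 5902518.69
X̄ = 7169400.10 / 53730.80 = 133.43 mm
Ȳ = 5902518.69 / 53730.80 = 109.85 mm

X̄ = 133.43 mm, Ȳ = 109.85 mm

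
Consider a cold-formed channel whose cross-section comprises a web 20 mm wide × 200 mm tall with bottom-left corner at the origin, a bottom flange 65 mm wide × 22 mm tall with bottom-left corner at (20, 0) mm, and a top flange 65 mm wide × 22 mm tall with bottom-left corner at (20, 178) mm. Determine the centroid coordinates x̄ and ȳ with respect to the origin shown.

Part | A | x̄ᵢ | ȳᵢ | A·x̄ᵢ | A·ȳᵢ
web | 4000.00 | 10.00 | 100.00 | 40000.00 | 400000.00
bottom flange | 1430.00 | 52.50 | 11.00 | 75075.00 | 15730.00
top flange | 1430.00 | 52.50 | 189.00 | 75075.00 | 270270.00
Σ | 6860.00 |  |  | 190150.00 | 686000.00
x̄ = 190150.00 / 6860.00 = 27.72 mm
ȳ = 686000.00 / 6860.00 = 100.00 mm

x̄ = 27.72 mm, ȳ = 100.00 mm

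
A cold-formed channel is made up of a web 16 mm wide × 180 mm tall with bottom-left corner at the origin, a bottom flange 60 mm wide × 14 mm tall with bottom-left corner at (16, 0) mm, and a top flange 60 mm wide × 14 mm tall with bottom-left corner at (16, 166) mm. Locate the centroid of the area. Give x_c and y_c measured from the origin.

x_c = 22.00 mm, y_c = 90.00 mm

Part | A | x̄ᵢ | ȳᵢ | A·x̄ᵢ | A·ȳᵢ
web | 2880.00 | 8.00 | 90.00 | 23040.00 | 259200.00
bottom flange | 840.00 | 46.00 | 7.00 | 38640.00 | 5880.00
top flange | 840.00 | 46.00 | 173.00 | 38640.00 | 145320.00
Σ | 4560.00 |  |  | 100320.00 | 410400.00
x_c = 100320.00 / 4560.00 = 22.00 mm
y_c = 410400.00 / 4560.00 = 90.00 mm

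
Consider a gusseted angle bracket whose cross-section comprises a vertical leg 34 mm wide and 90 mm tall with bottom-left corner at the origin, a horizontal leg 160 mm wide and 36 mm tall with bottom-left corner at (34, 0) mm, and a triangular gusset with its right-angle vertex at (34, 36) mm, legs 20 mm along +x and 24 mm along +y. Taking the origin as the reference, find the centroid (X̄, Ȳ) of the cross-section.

X̄ = 79.30 mm, Ȳ = 27.81 mm

vertical leg: A = 34 × 90 = 3060.00, centroid at (17.00, 45.00).
horizontal leg: A = 160 × 36 = 5760.00, centroid at (114.00, 18.00).
gusset: A = ½·20·24 = 240.00, centroid at (40.67, 44.00).
ΣA = 9060.00 mm²
ΣAX̄ = (3060.00)(17.00) + (5760.00)(114.00) + (240.00)(40.67) = 718420.00 mm³
ΣAȲ = (3060.00)(45.00) + (5760.00)(18.00) + (240.00)(44.00) = 251940.00 mm³
X̄ = 718420.00 / 9060.00 = 79.30 mm
Ȳ = 251940.00 / 9060.00 = 27.81 mm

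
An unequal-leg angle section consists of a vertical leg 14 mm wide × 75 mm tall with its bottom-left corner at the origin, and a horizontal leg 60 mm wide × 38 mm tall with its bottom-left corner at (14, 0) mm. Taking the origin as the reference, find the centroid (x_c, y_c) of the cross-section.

x_c = 32.33 mm, y_c = 24.83 mm

vertical leg: A = 14 × 75 = 1050.00, centroid at (7.00, 37.50).
horizontal leg: A = 60 × 38 = 2280.00, centroid at (44.00, 19.00).
ΣA = 3330.00 mm²
ΣAx_c = (1050.00)(7.00) + (2280.00)(44.00) = 107670.00 mm³
ΣAy_c = (1050.00)(37.50) + (2280.00)(19.00) = 82695.00 mm³
x_c = 107670.00 / 3330.00 = 32.33 mm
y_c = 82695.00 / 3330.00 = 24.83 mm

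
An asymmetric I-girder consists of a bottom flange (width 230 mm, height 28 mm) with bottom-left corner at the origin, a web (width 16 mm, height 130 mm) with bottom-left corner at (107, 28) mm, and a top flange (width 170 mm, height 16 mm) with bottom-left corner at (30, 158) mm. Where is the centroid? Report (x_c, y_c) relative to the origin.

x_c = 115.00 mm, y_c = 65.40 mm

bottom flange: A = 230 × 28 = 6440.00, centroid at (115.00, 14.00).
web: A = 16 × 130 = 2080.00, centroid at (115.00, 93.00).
top flange: A = 170 × 16 = 2720.00, centroid at (115.00, 166.00).
ΣA = 11240.00 mm², ΣAx_c = 1292600.00 mm³, ΣAy_c = 735120.00 mm³.
x_c = 1292600.00/11240.00 = 115.00 mm; y_c = 735120.00/11240.00 = 65.40 mm.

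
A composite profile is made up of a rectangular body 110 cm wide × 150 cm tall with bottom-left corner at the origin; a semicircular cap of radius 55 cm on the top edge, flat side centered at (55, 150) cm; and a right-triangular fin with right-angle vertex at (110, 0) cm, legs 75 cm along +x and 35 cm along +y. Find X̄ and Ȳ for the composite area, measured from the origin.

X̄ = 59.65 cm, Ȳ = 92.03 cm

Part | A | x̄ᵢ | ȳᵢ | A·x̄ᵢ | A·ȳᵢ
rectangular body | 16500.00 | 55.00 | 75.00 | 907500.00 | 1237500.00
semicircular top | 4751.66 | 55.00 | 173.34 | 261341.24 | 823665.50
triangular fin | 1312.50 | 135.00 | 11.67 | 177187.50 | 15312.50
Σ | 22564.16 |  |  | 1346028.74 | 2076478.00
X̄ = 1346028.74 / 22564.16 = 59.65 cm
Ȳ = 2076478.00 / 22564.16 = 92.03 cm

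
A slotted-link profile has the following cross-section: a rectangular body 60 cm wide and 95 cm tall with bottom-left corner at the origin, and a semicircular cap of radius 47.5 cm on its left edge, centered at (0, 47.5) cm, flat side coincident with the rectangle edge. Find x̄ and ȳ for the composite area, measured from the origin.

x̄ = 10.77 cm, ȳ = 47.50 cm

rectangular body: A = 60 × 95 = 5700.00, centroid at (30.00, 47.50).
semicircular end: A = ½π·47.5² = 3544.11, centroid at (-20.16, 47.50).
ΣA = 9244.11 cm²
ΣAx̄ = (5700.00)(30.00) + (3544.11)(-20.16) = 99552.08 cm³
ΣAȳ = (5700.00)(47.50) + (3544.11)(47.50) = 439095.19 cm³
x̄ = 99552.08 / 9244.11 = 10.77 cm
ȳ = 439095.19 / 9244.11 = 47.50 cm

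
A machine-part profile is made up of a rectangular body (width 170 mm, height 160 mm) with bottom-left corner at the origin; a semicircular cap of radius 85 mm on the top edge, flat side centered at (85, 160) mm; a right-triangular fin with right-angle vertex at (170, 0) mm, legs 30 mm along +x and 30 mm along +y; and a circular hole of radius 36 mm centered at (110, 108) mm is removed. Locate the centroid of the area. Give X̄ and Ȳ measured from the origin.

rectangular body: A = 170 × 160 = 27200.00, centroid at (85.00, 80.00).
semicircular top: A = ½π·85² = 11349.00, centroid at (85.00, 196.08).
triangular fin: A = ½·30·30 = 450.00, centroid at (180.00, 10.00).
hole: A = −π·36² = -4071.50, centroid at (110.00, 108.00).
ΣA = 34927.50 mm²
ΣAX̄ = (27200.00)(85.00) + (11349.00)(85.00) + (450.00)(180.00) + (-4071.50)(110.00) = 2909799.85 mm³
ΣAȲ = (27200.00)(80.00) + (11349.00)(196.08) + (450.00)(10.00) + (-4071.50)(108.00) = 3966034.78 mm³
X̄ = 2909799.85 / 34927.50 = 83.31 mm
Ȳ = 3966034.78 / 34927.50 = 113.55 mm

X̄ = 83.31 mm, Ȳ = 113.55 mm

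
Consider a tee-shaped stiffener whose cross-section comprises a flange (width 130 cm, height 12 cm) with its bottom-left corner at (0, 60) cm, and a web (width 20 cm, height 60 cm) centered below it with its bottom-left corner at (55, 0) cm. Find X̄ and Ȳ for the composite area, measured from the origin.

X̄ = 65.00 cm, Ȳ = 50.35 cm

web: A = 20 × 60 = 1200.00, centroid at (65.00, 30.00).
flange: A = 130 × 12 = 1560.00, centroid at (65.00, 66.00).
ΣA = 2760.00 cm²
ΣAX̄ = (1200.00)(65.00) + (1560.00)(65.00) = 179400.00 cm³
ΣAȲ = (1200.00)(30.00) + (1560.00)(66.00) = 138960.00 cm³
X̄ = 179400.00 / 2760.00 = 65.00 cm
Ȳ = 138960.00 / 2760.00 = 50.35 cm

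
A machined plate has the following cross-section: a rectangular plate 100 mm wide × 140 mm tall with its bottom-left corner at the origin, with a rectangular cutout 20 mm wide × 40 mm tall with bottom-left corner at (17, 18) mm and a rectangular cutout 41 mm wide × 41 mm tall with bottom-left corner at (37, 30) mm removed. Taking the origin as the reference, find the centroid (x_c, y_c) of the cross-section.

x_c = 50.50 mm, y_c = 75.07 mm

plate: A = 100 × 140 = 14000.00, centroid at (50.00, 70.00).
hole 1: A = −(20 × 40) = -800.00, centroid at (27.00, 38.00).
hole 2: A = −(41 × 41) = -1681.00, centroid at (57.50, 50.50).
ΣA = 11519.00 mm², ΣAx_c = 581742.50 mm³, ΣAy_c = 864709.50 mm³.
x_c = 581742.50/11519.00 = 50.50 mm; y_c = 864709.50/11519.00 = 75.07 mm.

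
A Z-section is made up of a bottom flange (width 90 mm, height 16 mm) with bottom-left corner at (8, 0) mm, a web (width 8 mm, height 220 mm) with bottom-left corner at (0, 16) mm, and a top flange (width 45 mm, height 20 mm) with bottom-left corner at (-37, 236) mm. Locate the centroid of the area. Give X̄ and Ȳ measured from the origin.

Part | A | x̄ᵢ | ȳᵢ | A·x̄ᵢ | A·ȳᵢ
bottom flange | 1440.00 | 53.00 | 8.00 | 76320.00 | 11520.00
web | 1760.00 | 4.00 | 126.00 | 7040.00 | 221760.00
top flange | 900.00 | -14.50 | 246.00 | -13050.00 | 221400.00
Σ | 4100.00 |  |  | 70310.00 | 454680.00
X̄ = 70310.00 / 4100.00 = 17.15 mm
Ȳ = 454680.00 / 4100.00 = 110.90 mm

X̄ = 17.15 mm, Ȳ = 110.90 mm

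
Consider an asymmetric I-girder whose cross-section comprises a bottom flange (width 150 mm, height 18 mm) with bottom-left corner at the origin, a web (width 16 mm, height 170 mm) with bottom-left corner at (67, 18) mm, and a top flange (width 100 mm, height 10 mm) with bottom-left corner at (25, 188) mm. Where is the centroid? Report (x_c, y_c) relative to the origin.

x_c = 75.00 mm, y_c = 77.49 mm

bottom flange: A = 150 × 18 = 2700.00, centroid at (75.00, 9.00).
web: A = 16 × 170 = 2720.00, centroid at (75.00, 103.00).
top flange: A = 100 × 10 = 1000.00, centroid at (75.00, 193.00).
ΣA = 6420.00 mm²
ΣAx_c = (2700.00)(75.00) + (2720.00)(75.00) + (1000.00)(75.00) = 481500.00 mm³
ΣAy_c = (2700.00)(9.00) + (2720.00)(103.00) + (1000.00)(193.00) = 497460.00 mm³
x_c = 481500.00 / 6420.00 = 75.00 mm
y_c = 497460.00 / 6420.00 = 77.49 mm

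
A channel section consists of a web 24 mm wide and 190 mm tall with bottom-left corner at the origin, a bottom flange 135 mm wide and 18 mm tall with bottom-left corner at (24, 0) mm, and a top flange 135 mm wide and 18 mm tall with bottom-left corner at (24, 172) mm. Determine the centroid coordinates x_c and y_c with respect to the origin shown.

x_c = 53.02 mm, y_c = 95.00 mm

Part | A | x̄ᵢ | ȳᵢ | A·x̄ᵢ | A·ȳᵢ
web | 4560.00 | 12.00 | 95.00 | 54720.00 | 433200.00
bottom flange | 2430.00 | 91.50 | 9.00 | 222345.00 | 21870.00
top flange | 2430.00 | 91.50 | 181.00 | 222345.00 | 439830.00
Σ | 9420.00 |  |  | 499410.00 | 894900.00
x_c = 499410.00 / 9420.00 = 53.02 mm
y_c = 894900.00 / 9420.00 = 95.00 mm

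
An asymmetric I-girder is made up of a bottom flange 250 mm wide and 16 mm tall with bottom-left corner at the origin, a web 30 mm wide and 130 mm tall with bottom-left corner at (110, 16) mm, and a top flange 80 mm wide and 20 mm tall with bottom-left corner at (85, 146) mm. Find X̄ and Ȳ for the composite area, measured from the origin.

Part | A | x̄ᵢ | ȳᵢ | A·x̄ᵢ | A·ȳᵢ
bottom flange | 4000.00 | 125.00 | 8.00 | 500000.00 | 32000.00
web | 3900.00 | 125.00 | 81.00 | 487500.00 | 315900.00
top flange | 1600.00 | 125.00 | 156.00 | 200000.00 | 249600.00
Σ | 9500.00 |  |  | 1187500.00 | 597500.00
X̄ = 1187500.00 / 9500.00 = 125.00 mm
Ȳ = 597500.00 / 9500.00 = 62.89 mm

X̄ = 125.00 mm, Ȳ = 62.89 mm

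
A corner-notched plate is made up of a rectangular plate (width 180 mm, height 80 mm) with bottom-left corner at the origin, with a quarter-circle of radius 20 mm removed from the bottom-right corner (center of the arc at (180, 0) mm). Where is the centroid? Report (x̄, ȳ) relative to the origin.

x̄ = 88.18 mm, ȳ = 40.70 mm

plate: A = 180 × 80 = 14400.00, centroid at (90.00, 40.00).
removed quarter-circle: A = −¼π·20² = -314.16, centroid at (171.51, 8.49).
ΣA = 14085.84 mm², ΣAx̄ = 1242118.00 mm³, ΣAȳ = 573333.33 mm³.
x̄ = 1242118.00/14085.84 = 88.18 mm; ȳ = 573333.33/14085.84 = 40.70 mm.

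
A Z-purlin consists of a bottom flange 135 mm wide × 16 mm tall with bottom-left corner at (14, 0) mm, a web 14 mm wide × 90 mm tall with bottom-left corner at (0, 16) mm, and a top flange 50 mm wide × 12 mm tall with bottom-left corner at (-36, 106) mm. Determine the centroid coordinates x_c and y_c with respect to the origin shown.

Part | A | x̄ᵢ | ȳᵢ | A·x̄ᵢ | A·ȳᵢ
bottom flange | 2160.00 | 81.50 | 8.00 | 176040.00 | 17280.00
web | 1260.00 | 7.00 | 61.00 | 8820.00 | 76860.00
top flange | 600.00 | -11.00 | 112.00 | -6600.00 | 67200.00
Σ | 4020.00 |  |  | 178260.00 | 161340.00
x_c = 178260.00 / 4020.00 = 44.34 mm
y_c = 161340.00 / 4020.00 = 40.13 mm

x_c = 44.34 mm, y_c = 40.13 mm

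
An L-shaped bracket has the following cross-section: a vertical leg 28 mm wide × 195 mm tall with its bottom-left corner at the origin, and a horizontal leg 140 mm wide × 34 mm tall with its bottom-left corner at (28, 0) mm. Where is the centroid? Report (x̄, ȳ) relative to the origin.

vertical leg: A = 28 × 195 = 5460.00, centroid at (14.00, 97.50).
horizontal leg: A = 140 × 34 = 4760.00, centroid at (98.00, 17.00).
ΣA = 10220.00 mm²
ΣAx̄ = (5460.00)(14.00) + (4760.00)(98.00) = 542920.00 mm³
ΣAȳ = (5460.00)(97.50) + (4760.00)(17.00) = 613270.00 mm³
x̄ = 542920.00 / 10220.00 = 53.12 mm
ȳ = 613270.00 / 10220.00 = 60.01 mm

x̄ = 53.12 mm, ȳ = 60.01 mm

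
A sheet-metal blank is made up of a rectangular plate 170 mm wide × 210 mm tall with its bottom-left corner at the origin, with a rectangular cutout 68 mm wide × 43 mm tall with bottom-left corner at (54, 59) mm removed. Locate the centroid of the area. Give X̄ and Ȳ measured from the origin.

X̄ = 84.73 mm, Ȳ = 107.19 mm

plate: A = 170 × 210 = 35700.00, centroid at (85.00, 105.00).
hole: A = −(68 × 43) = -2924.00, centroid at (88.00, 80.50).
ΣA = 32776.00 mm²
ΣAX̄ = (35700.00)(85.00) + (-2924.00)(88.00) = 2777188.00 mm³
ΣAȲ = (35700.00)(105.00) + (-2924.00)(80.50) = 3513118.00 mm³
X̄ = 2777188.00 / 32776.00 = 84.73 mm
Ȳ = 3513118.00 / 32776.00 = 107.19 mm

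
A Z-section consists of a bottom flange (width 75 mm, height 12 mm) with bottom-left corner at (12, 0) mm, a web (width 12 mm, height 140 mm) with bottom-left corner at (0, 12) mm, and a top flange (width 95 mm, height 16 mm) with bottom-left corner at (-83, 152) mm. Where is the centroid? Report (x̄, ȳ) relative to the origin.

x̄ = 0.16 mm, ȳ = 94.23 mm

bottom flange: A = 75 × 12 = 900.00, centroid at (49.50, 6.00).
web: A = 12 × 140 = 1680.00, centroid at (6.00, 82.00).
top flange: A = 95 × 16 = 1520.00, centroid at (-35.50, 160.00).
ΣA = 4100.00 mm², ΣAx̄ = 670.00 mm³, ΣAȳ = 386360.00 mm³.
x̄ = 670.00/4100.00 = 0.16 mm; ȳ = 386360.00/4100.00 = 94.23 mm.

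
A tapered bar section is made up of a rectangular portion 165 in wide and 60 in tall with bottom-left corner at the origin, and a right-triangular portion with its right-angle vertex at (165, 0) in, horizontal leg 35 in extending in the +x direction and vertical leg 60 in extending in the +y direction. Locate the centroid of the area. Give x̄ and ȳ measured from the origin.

x̄ = 91.53 in, ȳ = 29.04 in

Part | A | x̄ᵢ | ȳᵢ | A·x̄ᵢ | A·ȳᵢ
rectangular portion | 9900.00 | 82.50 | 30.00 | 816750.00 | 297000.00
triangular portion | 1050.00 | 176.67 | 20.00 | 185500.00 | 21000.00
Σ | 10950.00 |  |  | 1002250.00 | 318000.00
x̄ = 1002250.00 / 10950.00 = 91.53 in
ȳ = 318000.00 / 10950.00 = 29.04 in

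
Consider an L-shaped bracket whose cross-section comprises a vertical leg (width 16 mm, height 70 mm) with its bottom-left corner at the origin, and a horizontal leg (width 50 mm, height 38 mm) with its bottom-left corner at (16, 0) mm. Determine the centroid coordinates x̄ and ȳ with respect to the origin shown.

Part | A | x̄ᵢ | ȳᵢ | A·x̄ᵢ | A·ȳᵢ
vertical leg | 1120.00 | 8.00 | 35.00 | 8960.00 | 39200.00
horizontal leg | 1900.00 | 41.00 | 19.00 | 77900.00 | 36100.00
Σ | 3020.00 |  |  | 86860.00 | 75300.00
x̄ = 86860.00 / 3020.00 = 28.76 mm
ȳ = 75300.00 / 3020.00 = 24.93 mm

x̄ = 28.76 mm, ȳ = 24.93 mm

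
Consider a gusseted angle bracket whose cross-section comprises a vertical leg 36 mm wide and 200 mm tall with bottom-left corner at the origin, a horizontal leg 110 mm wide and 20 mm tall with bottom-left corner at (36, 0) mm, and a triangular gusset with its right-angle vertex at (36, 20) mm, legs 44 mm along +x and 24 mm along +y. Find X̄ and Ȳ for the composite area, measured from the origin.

vertical leg: A = 36 × 200 = 7200.00, centroid at (18.00, 100.00).
horizontal leg: A = 110 × 20 = 2200.00, centroid at (91.00, 10.00).
gusset: A = ½·44·24 = 528.00, centroid at (50.67, 28.00).
ΣA = 9928.00 mm²
ΣAX̄ = (7200.00)(18.00) + (2200.00)(91.00) + (528.00)(50.67) = 356552.00 mm³
ΣAȲ = (7200.00)(100.00) + (2200.00)(10.00) + (528.00)(28.00) = 756784.00 mm³
X̄ = 356552.00 / 9928.00 = 35.91 mm
Ȳ = 756784.00 / 9928.00 = 76.23 mm

X̄ = 35.91 mm, Ȳ = 76.23 mm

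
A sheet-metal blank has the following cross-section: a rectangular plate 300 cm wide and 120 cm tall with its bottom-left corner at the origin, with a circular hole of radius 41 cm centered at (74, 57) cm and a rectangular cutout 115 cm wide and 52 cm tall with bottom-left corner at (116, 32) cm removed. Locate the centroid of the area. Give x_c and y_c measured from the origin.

Part | A | x̄ᵢ | ȳᵢ | A·x̄ᵢ | A·ȳᵢ
plate | 36000.00 | 150.00 | 60.00 | 5400000.00 | 2160000.00
hole 1 | -5281.02 | 74.00 | 57.00 | -390795.28 | -301017.98
hole 2 | -5980.00 | 173.50 | 58.00 | -1037530.00 | -346840.00
Σ | 24738.98 |  |  | 3971674.72 | 1512142.02
x_c = 3971674.72 / 24738.98 = 160.54 cm
y_c = 1512142.02 / 24738.98 = 61.12 cm

x_c = 160.54 cm, y_c = 61.12 cm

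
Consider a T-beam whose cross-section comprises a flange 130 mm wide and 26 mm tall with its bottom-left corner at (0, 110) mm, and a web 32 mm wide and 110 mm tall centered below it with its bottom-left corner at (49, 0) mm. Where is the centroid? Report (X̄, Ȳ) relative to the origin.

X̄ = 65.00 mm, Ȳ = 88.31 mm

web: A = 32 × 110 = 3520.00, centroid at (65.00, 55.00).
flange: A = 130 × 26 = 3380.00, centroid at (65.00, 123.00).
ΣA = 6900.00 mm²
ΣAX̄ = (3520.00)(65.00) + (3380.00)(65.00) = 448500.00 mm³
ΣAȲ = (3520.00)(55.00) + (3380.00)(123.00) = 609340.00 mm³
X̄ = 448500.00 / 6900.00 = 65.00 mm
Ȳ = 609340.00 / 6900.00 = 88.31 mm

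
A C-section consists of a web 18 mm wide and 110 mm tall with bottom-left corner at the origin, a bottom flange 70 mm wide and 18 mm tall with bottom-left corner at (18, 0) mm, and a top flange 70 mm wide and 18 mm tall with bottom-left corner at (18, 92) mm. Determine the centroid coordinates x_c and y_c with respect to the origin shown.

web: A = 18 × 110 = 1980.00, centroid at (9.00, 55.00).
bottom flange: A = 70 × 18 = 1260.00, centroid at (53.00, 9.00).
top flange: A = 70 × 18 = 1260.00, centroid at (53.00, 101.00).
ΣA = 4500.00 mm²
ΣAx_c = (1980.00)(9.00) + (1260.00)(53.00) + (1260.00)(53.00) = 151380.00 mm³
ΣAy_c = (1980.00)(55.00) + (1260.00)(9.00) + (1260.00)(101.00) = 247500.00 mm³
x_c = 151380.00 / 4500.00 = 33.64 mm
y_c = 247500.00 / 4500.00 = 55.00 mm

x_c = 33.64 mm, y_c = 55.00 mm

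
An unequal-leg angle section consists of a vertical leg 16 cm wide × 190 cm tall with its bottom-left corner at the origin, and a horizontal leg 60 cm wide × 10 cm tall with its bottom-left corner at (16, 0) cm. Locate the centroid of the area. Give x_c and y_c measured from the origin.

vertical leg: A = 16 × 190 = 3040.00, centroid at (8.00, 95.00).
horizontal leg: A = 60 × 10 = 600.00, centroid at (46.00, 5.00).
ΣA = 3640.00 cm², ΣAx_c = 51920.00 cm³, ΣAy_c = 291800.00 cm³.
x_c = 51920.00/3640.00 = 14.26 cm; y_c = 291800.00/3640.00 = 80.16 cm.

x_c = 14.26 cm, y_c = 80.16 cm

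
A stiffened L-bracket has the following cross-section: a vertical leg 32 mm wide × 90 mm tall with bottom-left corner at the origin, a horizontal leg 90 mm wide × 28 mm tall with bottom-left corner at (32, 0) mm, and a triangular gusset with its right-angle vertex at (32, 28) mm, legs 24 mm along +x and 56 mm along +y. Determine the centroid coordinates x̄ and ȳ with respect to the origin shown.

vertical leg: A = 32 × 90 = 2880.00, centroid at (16.00, 45.00).
horizontal leg: A = 90 × 28 = 2520.00, centroid at (77.00, 14.00).
gusset: A = ½·24·56 = 672.00, centroid at (40.00, 46.67).
ΣA = 6072.00 mm²
ΣAx̄ = (2880.00)(16.00) + (2520.00)(77.00) + (672.00)(40.00) = 267000.00 mm³
ΣAȳ = (2880.00)(45.00) + (2520.00)(14.00) + (672.00)(46.67) = 196240.00 mm³
x̄ = 267000.00 / 6072.00 = 43.97 mm
ȳ = 196240.00 / 6072.00 = 32.32 mm

x̄ = 43.97 mm, ȳ = 32.32 mm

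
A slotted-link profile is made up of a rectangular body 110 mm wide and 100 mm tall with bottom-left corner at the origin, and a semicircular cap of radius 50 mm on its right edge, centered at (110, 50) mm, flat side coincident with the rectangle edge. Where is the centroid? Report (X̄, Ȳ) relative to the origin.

rectangular body: A = 110 × 100 = 11000.00, centroid at (55.00, 50.00).
semicircular end: A = ½π·50² = 3926.99, centroid at (131.22, 50.00).
ΣA = 14926.99 mm², ΣAX̄ = 1120302.32 mm³, ΣAȲ = 746349.54 mm³.
X̄ = 1120302.32/14926.99 = 75.05 mm; Ȳ = 746349.54/14926.99 = 50.00 mm.

X̄ = 75.05 mm, Ȳ = 50.00 mm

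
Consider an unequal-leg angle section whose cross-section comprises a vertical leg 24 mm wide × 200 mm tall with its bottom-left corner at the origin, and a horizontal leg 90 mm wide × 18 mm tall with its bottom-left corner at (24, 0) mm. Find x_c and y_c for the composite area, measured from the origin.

x_c = 26.38 mm, y_c = 77.04 mm

vertical leg: A = 24 × 200 = 4800.00, centroid at (12.00, 100.00).
horizontal leg: A = 90 × 18 = 1620.00, centroid at (69.00, 9.00).
ΣA = 6420.00 mm²
ΣAx_c = (4800.00)(12.00) + (1620.00)(69.00) = 169380.00 mm³
ΣAy_c = (4800.00)(100.00) + (1620.00)(9.00) = 494580.00 mm³
x_c = 169380.00 / 6420.00 = 26.38 mm
y_c = 494580.00 / 6420.00 = 77.04 mm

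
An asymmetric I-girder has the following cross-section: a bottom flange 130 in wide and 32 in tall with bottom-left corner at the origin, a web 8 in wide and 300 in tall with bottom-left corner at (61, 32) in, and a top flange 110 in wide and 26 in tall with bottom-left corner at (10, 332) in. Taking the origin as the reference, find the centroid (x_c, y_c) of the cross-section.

x_c = 65.00 in, y_c = 158.18 in

bottom flange: A = 130 × 32 = 4160.00, centroid at (65.00, 16.00).
web: A = 8 × 300 = 2400.00, centroid at (65.00, 182.00).
top flange: A = 110 × 26 = 2860.00, centroid at (65.00, 345.00).
ΣA = 9420.00 in²
ΣAx_c = (4160.00)(65.00) + (2400.00)(65.00) + (2860.00)(65.00) = 612300.00 in³
ΣAy_c = (4160.00)(16.00) + (2400.00)(182.00) + (2860.00)(345.00) = 1490060.00 in³
x_c = 612300.00 / 9420.00 = 65.00 in
y_c = 1490060.00 / 9420.00 = 158.18 in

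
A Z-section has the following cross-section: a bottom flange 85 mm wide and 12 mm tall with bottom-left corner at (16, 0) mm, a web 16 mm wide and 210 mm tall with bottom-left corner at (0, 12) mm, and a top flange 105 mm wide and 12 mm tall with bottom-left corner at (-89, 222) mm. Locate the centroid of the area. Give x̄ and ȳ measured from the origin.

x̄ = 7.19 mm, ȳ = 121.72 mm

bottom flange: A = 85 × 12 = 1020.00, centroid at (58.50, 6.00).
web: A = 16 × 210 = 3360.00, centroid at (8.00, 117.00).
top flange: A = 105 × 12 = 1260.00, centroid at (-36.50, 228.00).
ΣA = 5640.00 mm², ΣAx̄ = 40560.00 mm³, ΣAȳ = 686520.00 mm³.
x̄ = 40560.00/5640.00 = 7.19 mm; ȳ = 686520.00/5640.00 = 121.72 mm.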